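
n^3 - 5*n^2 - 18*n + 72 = (n - 6)*(n - 3)*(n + 4)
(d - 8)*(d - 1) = d^2 - 9*d + 8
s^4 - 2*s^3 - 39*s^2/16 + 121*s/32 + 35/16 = (s - 2)*(s - 7/4)*(s + 1/2)*(s + 5/4)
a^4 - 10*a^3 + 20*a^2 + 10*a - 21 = (a - 7)*(a - 3)*(a - 1)*(a + 1)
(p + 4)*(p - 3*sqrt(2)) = p^2 - 3*sqrt(2)*p + 4*p - 12*sqrt(2)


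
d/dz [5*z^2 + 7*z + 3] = 10*z + 7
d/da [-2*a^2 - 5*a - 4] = -4*a - 5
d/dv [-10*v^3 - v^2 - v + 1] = -30*v^2 - 2*v - 1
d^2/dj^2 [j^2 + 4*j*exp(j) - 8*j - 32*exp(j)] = 4*j*exp(j) - 24*exp(j) + 2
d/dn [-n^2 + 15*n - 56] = 15 - 2*n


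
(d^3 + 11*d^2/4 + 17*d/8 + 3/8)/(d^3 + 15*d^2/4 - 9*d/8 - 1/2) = (2*d^2 + 5*d + 3)/(2*d^2 + 7*d - 4)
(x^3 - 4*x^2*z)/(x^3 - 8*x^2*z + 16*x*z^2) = x/(x - 4*z)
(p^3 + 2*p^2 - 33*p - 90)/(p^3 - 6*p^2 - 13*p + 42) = (p^2 - p - 30)/(p^2 - 9*p + 14)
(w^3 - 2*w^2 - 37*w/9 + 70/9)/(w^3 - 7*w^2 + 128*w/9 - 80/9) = (3*w^2 - w - 14)/(3*w^2 - 16*w + 16)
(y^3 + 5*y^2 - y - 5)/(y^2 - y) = y + 6 + 5/y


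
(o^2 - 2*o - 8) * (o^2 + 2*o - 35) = o^4 - 47*o^2 + 54*o + 280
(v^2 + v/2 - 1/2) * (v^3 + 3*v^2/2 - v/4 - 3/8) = v^5 + 2*v^4 - 5*v^2/4 - v/16 + 3/16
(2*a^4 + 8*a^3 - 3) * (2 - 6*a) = -12*a^5 - 44*a^4 + 16*a^3 + 18*a - 6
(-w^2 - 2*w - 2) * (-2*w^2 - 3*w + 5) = 2*w^4 + 7*w^3 + 5*w^2 - 4*w - 10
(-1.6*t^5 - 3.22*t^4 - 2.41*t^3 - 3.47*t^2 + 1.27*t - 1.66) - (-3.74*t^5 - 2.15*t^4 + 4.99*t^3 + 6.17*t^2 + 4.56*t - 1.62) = 2.14*t^5 - 1.07*t^4 - 7.4*t^3 - 9.64*t^2 - 3.29*t - 0.0399999999999998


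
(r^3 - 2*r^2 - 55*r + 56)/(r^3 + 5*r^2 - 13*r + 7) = (r - 8)/(r - 1)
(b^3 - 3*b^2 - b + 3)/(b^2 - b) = b - 2 - 3/b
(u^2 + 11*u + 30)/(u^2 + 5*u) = (u + 6)/u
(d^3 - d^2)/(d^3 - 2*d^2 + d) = d/(d - 1)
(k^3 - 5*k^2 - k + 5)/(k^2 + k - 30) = (k^2 - 1)/(k + 6)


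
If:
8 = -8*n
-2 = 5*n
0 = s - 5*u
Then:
No Solution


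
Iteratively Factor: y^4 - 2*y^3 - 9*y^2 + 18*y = (y + 3)*(y^3 - 5*y^2 + 6*y) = (y - 2)*(y + 3)*(y^2 - 3*y) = y*(y - 2)*(y + 3)*(y - 3)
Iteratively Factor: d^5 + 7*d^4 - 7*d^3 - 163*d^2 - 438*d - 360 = (d + 3)*(d^4 + 4*d^3 - 19*d^2 - 106*d - 120) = (d - 5)*(d + 3)*(d^3 + 9*d^2 + 26*d + 24) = (d - 5)*(d + 3)^2*(d^2 + 6*d + 8) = (d - 5)*(d + 2)*(d + 3)^2*(d + 4)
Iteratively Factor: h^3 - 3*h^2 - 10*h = (h - 5)*(h^2 + 2*h) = h*(h - 5)*(h + 2)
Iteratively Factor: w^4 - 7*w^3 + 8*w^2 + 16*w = (w - 4)*(w^3 - 3*w^2 - 4*w) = w*(w - 4)*(w^2 - 3*w - 4) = w*(w - 4)^2*(w + 1)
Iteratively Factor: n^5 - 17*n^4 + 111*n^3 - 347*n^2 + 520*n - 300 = (n - 5)*(n^4 - 12*n^3 + 51*n^2 - 92*n + 60) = (n - 5)*(n - 3)*(n^3 - 9*n^2 + 24*n - 20) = (n - 5)*(n - 3)*(n - 2)*(n^2 - 7*n + 10) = (n - 5)^2*(n - 3)*(n - 2)*(n - 2)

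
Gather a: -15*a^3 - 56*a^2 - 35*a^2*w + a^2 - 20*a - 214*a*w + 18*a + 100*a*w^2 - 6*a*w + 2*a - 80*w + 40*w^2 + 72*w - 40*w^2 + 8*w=-15*a^3 + a^2*(-35*w - 55) + a*(100*w^2 - 220*w)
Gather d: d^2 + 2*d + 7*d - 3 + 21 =d^2 + 9*d + 18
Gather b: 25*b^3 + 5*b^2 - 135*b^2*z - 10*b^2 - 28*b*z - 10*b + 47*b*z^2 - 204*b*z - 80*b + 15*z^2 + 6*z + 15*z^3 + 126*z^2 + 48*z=25*b^3 + b^2*(-135*z - 5) + b*(47*z^2 - 232*z - 90) + 15*z^3 + 141*z^2 + 54*z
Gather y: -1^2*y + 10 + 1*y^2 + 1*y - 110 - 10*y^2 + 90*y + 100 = -9*y^2 + 90*y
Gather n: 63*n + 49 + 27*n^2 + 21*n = 27*n^2 + 84*n + 49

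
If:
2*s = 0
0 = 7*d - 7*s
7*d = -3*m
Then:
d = 0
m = 0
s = 0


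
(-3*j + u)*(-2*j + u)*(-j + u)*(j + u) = -6*j^4 + 5*j^3*u + 5*j^2*u^2 - 5*j*u^3 + u^4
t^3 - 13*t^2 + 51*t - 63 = (t - 7)*(t - 3)^2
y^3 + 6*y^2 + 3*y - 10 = (y - 1)*(y + 2)*(y + 5)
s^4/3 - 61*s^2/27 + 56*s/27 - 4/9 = (s/3 + 1)*(s - 2)*(s - 2/3)*(s - 1/3)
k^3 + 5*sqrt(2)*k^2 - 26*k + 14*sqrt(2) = (k - sqrt(2))^2*(k + 7*sqrt(2))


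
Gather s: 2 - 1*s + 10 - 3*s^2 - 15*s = -3*s^2 - 16*s + 12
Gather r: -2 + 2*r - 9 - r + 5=r - 6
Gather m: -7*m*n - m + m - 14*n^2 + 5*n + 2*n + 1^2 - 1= -7*m*n - 14*n^2 + 7*n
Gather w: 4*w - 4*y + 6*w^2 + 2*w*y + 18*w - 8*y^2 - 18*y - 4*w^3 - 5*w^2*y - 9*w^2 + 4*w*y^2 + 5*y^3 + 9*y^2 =-4*w^3 + w^2*(-5*y - 3) + w*(4*y^2 + 2*y + 22) + 5*y^3 + y^2 - 22*y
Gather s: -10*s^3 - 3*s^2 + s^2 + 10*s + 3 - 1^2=-10*s^3 - 2*s^2 + 10*s + 2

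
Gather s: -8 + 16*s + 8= 16*s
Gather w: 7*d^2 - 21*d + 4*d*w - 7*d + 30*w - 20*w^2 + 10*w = 7*d^2 - 28*d - 20*w^2 + w*(4*d + 40)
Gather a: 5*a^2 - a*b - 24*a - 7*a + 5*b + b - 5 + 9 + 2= 5*a^2 + a*(-b - 31) + 6*b + 6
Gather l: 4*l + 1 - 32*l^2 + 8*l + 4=-32*l^2 + 12*l + 5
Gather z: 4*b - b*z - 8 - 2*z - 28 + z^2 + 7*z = 4*b + z^2 + z*(5 - b) - 36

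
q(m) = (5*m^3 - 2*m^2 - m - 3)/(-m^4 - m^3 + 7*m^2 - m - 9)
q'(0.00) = 0.07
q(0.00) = 0.33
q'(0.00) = 0.07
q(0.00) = 0.33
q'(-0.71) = -4.60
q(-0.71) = 1.09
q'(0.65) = -0.03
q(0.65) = 0.44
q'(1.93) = 1.39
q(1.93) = -3.98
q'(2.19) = 2.57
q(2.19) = -3.39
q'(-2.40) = 7.96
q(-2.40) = -5.65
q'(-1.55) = -1.34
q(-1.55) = -3.40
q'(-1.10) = -796.22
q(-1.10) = -25.12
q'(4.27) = 0.35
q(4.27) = -1.17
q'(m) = (15*m^2 - 4*m - 1)/(-m^4 - m^3 + 7*m^2 - m - 9) + (4*m^3 + 3*m^2 - 14*m + 1)*(5*m^3 - 2*m^2 - m - 3)/(-m^4 - m^3 + 7*m^2 - m - 9)^2 = (5*m^6 - 4*m^5 + 30*m^4 - 24*m^3 - 135*m^2 + 78*m + 6)/(m^8 + 2*m^7 - 13*m^6 - 12*m^5 + 69*m^4 + 4*m^3 - 125*m^2 + 18*m + 81)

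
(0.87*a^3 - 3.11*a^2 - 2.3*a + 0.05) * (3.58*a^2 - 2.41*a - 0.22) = 3.1146*a^5 - 13.2305*a^4 - 0.9303*a^3 + 6.4062*a^2 + 0.3855*a - 0.011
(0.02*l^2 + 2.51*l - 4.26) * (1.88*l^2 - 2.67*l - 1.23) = 0.0376*l^4 + 4.6654*l^3 - 14.7351*l^2 + 8.2869*l + 5.2398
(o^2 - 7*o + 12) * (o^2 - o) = o^4 - 8*o^3 + 19*o^2 - 12*o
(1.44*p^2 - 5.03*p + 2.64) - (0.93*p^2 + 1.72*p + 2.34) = 0.51*p^2 - 6.75*p + 0.3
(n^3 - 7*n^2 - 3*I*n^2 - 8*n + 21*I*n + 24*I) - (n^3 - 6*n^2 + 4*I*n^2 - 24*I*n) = -n^2 - 7*I*n^2 - 8*n + 45*I*n + 24*I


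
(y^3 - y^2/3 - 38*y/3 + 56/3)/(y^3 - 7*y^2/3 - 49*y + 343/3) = (y^2 + 2*y - 8)/(y^2 - 49)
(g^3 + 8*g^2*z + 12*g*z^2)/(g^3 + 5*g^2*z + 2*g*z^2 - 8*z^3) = g*(-g - 6*z)/(-g^2 - 3*g*z + 4*z^2)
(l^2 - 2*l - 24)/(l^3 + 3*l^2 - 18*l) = (l^2 - 2*l - 24)/(l*(l^2 + 3*l - 18))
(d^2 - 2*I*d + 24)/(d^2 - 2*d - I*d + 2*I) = (d^2 - 2*I*d + 24)/(d^2 - 2*d - I*d + 2*I)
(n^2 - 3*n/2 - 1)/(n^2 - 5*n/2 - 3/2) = (n - 2)/(n - 3)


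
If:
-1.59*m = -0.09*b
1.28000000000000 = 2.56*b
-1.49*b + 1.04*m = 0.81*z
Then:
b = 0.50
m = 0.03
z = -0.88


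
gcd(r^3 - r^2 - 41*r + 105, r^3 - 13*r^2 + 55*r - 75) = r^2 - 8*r + 15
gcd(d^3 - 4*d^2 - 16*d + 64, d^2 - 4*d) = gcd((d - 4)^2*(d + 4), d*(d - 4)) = d - 4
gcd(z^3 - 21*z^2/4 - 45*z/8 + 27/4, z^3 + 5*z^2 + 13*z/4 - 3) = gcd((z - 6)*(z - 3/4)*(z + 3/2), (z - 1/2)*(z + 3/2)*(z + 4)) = z + 3/2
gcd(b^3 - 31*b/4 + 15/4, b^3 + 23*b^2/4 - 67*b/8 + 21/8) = b - 1/2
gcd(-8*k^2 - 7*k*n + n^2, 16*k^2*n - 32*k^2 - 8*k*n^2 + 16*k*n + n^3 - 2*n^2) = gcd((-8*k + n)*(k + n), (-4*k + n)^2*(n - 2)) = 1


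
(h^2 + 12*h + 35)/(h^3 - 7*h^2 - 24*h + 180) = (h + 7)/(h^2 - 12*h + 36)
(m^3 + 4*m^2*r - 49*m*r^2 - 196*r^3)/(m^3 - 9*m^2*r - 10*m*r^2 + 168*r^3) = (-m - 7*r)/(-m + 6*r)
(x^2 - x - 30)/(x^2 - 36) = (x + 5)/(x + 6)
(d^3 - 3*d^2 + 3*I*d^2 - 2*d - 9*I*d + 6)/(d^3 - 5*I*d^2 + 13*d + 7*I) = (d^2 + d*(-3 + 2*I) - 6*I)/(d^2 - 6*I*d + 7)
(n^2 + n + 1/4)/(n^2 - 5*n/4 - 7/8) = 2*(2*n + 1)/(4*n - 7)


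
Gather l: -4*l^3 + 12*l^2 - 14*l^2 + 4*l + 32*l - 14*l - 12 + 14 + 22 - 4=-4*l^3 - 2*l^2 + 22*l + 20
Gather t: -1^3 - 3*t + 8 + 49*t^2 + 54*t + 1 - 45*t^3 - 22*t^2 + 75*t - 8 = -45*t^3 + 27*t^2 + 126*t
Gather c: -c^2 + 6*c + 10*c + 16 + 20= -c^2 + 16*c + 36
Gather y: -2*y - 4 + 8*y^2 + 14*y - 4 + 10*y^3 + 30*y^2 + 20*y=10*y^3 + 38*y^2 + 32*y - 8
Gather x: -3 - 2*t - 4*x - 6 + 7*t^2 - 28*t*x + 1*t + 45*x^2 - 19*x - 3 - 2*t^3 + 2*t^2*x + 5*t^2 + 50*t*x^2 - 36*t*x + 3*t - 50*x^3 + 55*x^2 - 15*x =-2*t^3 + 12*t^2 + 2*t - 50*x^3 + x^2*(50*t + 100) + x*(2*t^2 - 64*t - 38) - 12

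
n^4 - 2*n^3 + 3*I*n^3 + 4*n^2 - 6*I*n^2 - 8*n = n*(n - 2)*(n - I)*(n + 4*I)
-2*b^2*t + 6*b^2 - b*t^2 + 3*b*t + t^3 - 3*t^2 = (-2*b + t)*(b + t)*(t - 3)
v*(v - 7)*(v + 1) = v^3 - 6*v^2 - 7*v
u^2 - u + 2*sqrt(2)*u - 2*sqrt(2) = (u - 1)*(u + 2*sqrt(2))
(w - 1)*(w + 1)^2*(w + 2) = w^4 + 3*w^3 + w^2 - 3*w - 2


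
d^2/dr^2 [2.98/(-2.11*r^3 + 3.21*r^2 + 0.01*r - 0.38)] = ((37.7268*r - 19.1316)*(2.11*r^3 - 3.21*r^2 - 0.01*r + 0.38) - 2.98*(-12.66*r^2 + 12.84*r + 0.02)*(-6.33*r^2 + 6.42*r + 0.01))/(2.11*r^3 - 3.21*r^2 - 0.01*r + 0.38)^3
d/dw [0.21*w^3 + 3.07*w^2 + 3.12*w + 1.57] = 0.63*w^2 + 6.14*w + 3.12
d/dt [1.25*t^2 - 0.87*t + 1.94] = 2.5*t - 0.87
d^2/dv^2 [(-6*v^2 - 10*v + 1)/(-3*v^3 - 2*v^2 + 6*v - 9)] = 2*(54*v^6 + 270*v^5 + 450*v^4 - 890*v^3 - 1902*v^2 - 423*v + 1008)/(27*v^9 + 54*v^8 - 126*v^7 + 35*v^6 + 576*v^5 - 648*v^4 - 135*v^3 + 1458*v^2 - 1458*v + 729)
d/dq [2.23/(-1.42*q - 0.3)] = 3.1666/(1.42*q + 0.3)^2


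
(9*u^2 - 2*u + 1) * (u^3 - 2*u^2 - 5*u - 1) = 9*u^5 - 20*u^4 - 40*u^3 - u^2 - 3*u - 1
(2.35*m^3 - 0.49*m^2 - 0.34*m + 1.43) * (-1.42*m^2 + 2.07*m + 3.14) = -3.337*m^5 + 5.5603*m^4 + 6.8475*m^3 - 4.273*m^2 + 1.8925*m + 4.4902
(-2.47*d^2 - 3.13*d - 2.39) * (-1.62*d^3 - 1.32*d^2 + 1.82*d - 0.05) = 4.0014*d^5 + 8.331*d^4 + 3.508*d^3 - 2.4183*d^2 - 4.1933*d + 0.1195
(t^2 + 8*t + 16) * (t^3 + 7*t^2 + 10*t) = t^5 + 15*t^4 + 82*t^3 + 192*t^2 + 160*t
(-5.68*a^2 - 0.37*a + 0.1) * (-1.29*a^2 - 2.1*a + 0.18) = 7.3272*a^4 + 12.4053*a^3 - 0.3744*a^2 - 0.2766*a + 0.018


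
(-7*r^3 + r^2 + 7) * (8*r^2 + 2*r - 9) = -56*r^5 - 6*r^4 + 65*r^3 + 47*r^2 + 14*r - 63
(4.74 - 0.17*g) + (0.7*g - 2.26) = 0.53*g + 2.48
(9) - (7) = 2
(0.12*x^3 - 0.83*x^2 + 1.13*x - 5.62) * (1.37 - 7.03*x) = -0.8436*x^4 + 5.9993*x^3 - 9.081*x^2 + 41.0567*x - 7.6994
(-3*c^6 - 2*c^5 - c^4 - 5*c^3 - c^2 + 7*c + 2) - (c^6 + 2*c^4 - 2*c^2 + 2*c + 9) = -4*c^6 - 2*c^5 - 3*c^4 - 5*c^3 + c^2 + 5*c - 7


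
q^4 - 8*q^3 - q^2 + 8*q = q*(q - 8)*(q - 1)*(q + 1)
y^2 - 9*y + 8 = (y - 8)*(y - 1)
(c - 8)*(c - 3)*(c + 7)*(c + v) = c^4 + c^3*v - 4*c^3 - 4*c^2*v - 53*c^2 - 53*c*v + 168*c + 168*v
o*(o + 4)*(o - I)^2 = o^4 + 4*o^3 - 2*I*o^3 - o^2 - 8*I*o^2 - 4*o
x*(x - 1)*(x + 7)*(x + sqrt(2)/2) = x^4 + sqrt(2)*x^3/2 + 6*x^3 - 7*x^2 + 3*sqrt(2)*x^2 - 7*sqrt(2)*x/2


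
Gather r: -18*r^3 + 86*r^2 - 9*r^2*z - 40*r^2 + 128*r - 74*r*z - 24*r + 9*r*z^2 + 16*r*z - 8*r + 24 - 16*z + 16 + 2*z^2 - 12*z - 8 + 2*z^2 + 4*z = -18*r^3 + r^2*(46 - 9*z) + r*(9*z^2 - 58*z + 96) + 4*z^2 - 24*z + 32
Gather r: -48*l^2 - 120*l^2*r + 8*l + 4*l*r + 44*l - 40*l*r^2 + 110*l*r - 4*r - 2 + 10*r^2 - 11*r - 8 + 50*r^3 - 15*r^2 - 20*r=-48*l^2 + 52*l + 50*r^3 + r^2*(-40*l - 5) + r*(-120*l^2 + 114*l - 35) - 10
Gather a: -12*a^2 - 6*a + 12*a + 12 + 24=-12*a^2 + 6*a + 36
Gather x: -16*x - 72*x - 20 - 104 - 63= -88*x - 187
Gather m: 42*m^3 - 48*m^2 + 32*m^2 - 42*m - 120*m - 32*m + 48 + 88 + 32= 42*m^3 - 16*m^2 - 194*m + 168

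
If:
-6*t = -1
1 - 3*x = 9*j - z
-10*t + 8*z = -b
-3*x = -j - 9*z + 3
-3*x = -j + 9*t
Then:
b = 1/3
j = 4/15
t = 1/6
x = -37/90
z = 1/6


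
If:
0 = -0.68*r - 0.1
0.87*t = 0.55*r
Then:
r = -0.15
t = -0.09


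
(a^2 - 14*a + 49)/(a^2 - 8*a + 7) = (a - 7)/(a - 1)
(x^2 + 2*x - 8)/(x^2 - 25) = (x^2 + 2*x - 8)/(x^2 - 25)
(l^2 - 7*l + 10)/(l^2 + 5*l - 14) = (l - 5)/(l + 7)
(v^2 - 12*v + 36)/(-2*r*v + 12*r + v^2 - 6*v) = (6 - v)/(2*r - v)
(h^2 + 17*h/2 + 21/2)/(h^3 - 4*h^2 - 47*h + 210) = (h + 3/2)/(h^2 - 11*h + 30)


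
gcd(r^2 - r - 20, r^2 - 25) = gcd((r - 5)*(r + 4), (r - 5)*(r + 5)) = r - 5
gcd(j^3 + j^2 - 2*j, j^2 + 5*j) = j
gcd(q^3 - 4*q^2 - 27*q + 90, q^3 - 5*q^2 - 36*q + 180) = q - 6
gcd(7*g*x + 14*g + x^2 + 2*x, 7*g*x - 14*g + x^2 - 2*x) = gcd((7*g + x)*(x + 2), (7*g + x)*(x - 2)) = 7*g + x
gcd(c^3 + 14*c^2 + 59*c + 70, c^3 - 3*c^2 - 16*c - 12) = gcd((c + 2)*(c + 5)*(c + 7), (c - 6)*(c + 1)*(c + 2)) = c + 2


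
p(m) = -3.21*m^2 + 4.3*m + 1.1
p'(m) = 4.3 - 6.42*m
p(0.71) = 2.53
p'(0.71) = -0.26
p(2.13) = -4.30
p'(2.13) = -9.37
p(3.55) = -24.09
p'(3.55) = -18.49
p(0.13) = 1.60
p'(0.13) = 3.47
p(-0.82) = -4.58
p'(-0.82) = 9.56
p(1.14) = 1.83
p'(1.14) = -3.02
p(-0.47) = -1.63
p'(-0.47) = 7.32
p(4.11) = -35.45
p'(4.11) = -22.09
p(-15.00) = -785.65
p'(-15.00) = 100.60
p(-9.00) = -297.61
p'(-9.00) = 62.08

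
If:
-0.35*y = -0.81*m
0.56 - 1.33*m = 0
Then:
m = 0.42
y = 0.97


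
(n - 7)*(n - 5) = n^2 - 12*n + 35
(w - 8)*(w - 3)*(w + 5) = w^3 - 6*w^2 - 31*w + 120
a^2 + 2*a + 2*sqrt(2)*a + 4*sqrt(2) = (a + 2)*(a + 2*sqrt(2))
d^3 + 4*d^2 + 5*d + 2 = (d + 1)^2*(d + 2)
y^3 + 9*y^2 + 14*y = y*(y + 2)*(y + 7)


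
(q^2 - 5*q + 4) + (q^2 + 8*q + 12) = 2*q^2 + 3*q + 16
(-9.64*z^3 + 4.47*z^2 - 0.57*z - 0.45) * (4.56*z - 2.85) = -43.9584*z^4 + 47.8572*z^3 - 15.3387*z^2 - 0.4275*z + 1.2825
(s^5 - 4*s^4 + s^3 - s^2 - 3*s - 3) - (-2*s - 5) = s^5 - 4*s^4 + s^3 - s^2 - s + 2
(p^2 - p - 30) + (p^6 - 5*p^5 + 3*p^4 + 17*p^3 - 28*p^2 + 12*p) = p^6 - 5*p^5 + 3*p^4 + 17*p^3 - 27*p^2 + 11*p - 30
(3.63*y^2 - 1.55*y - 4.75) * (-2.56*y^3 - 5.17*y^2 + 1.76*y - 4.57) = -9.2928*y^5 - 14.7991*y^4 + 26.5623*y^3 + 5.2404*y^2 - 1.2765*y + 21.7075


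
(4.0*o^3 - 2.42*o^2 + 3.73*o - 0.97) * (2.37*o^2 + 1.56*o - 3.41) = 9.48*o^5 + 0.5046*o^4 - 8.5751*o^3 + 11.7721*o^2 - 14.2325*o + 3.3077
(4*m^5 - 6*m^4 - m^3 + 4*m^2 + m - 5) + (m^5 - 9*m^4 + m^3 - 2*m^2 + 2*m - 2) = 5*m^5 - 15*m^4 + 2*m^2 + 3*m - 7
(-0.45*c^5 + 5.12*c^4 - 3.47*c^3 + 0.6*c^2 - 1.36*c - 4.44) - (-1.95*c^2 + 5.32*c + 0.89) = -0.45*c^5 + 5.12*c^4 - 3.47*c^3 + 2.55*c^2 - 6.68*c - 5.33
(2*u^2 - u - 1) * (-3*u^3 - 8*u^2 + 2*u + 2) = -6*u^5 - 13*u^4 + 15*u^3 + 10*u^2 - 4*u - 2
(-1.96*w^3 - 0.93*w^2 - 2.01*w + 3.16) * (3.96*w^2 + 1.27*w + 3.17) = -7.7616*w^5 - 6.172*w^4 - 15.3539*w^3 + 7.0128*w^2 - 2.3585*w + 10.0172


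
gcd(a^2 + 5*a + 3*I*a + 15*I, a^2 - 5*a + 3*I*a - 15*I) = a + 3*I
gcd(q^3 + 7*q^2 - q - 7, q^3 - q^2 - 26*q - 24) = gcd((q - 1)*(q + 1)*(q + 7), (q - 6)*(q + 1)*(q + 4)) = q + 1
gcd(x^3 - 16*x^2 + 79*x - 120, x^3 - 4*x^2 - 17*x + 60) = x^2 - 8*x + 15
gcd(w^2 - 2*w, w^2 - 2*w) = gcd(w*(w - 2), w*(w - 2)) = w^2 - 2*w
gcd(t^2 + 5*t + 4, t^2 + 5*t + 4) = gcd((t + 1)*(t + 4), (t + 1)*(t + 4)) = t^2 + 5*t + 4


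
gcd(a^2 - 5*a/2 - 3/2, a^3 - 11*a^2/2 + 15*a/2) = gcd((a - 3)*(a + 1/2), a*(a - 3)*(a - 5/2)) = a - 3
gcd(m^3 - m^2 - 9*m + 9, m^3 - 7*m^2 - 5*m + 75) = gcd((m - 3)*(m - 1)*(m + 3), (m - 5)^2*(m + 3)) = m + 3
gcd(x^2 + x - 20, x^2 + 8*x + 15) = x + 5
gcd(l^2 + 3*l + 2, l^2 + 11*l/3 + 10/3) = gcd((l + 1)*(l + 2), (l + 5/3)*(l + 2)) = l + 2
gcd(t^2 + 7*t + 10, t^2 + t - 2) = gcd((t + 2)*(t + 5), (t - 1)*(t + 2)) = t + 2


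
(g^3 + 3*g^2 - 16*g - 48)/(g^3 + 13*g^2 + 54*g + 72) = (g - 4)/(g + 6)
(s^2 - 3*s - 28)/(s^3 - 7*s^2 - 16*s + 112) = 1/(s - 4)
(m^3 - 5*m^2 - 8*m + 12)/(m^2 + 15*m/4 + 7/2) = 4*(m^2 - 7*m + 6)/(4*m + 7)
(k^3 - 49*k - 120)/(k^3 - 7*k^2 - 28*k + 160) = (k + 3)/(k - 4)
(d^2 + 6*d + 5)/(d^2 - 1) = (d + 5)/(d - 1)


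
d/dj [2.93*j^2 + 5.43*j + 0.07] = 5.86*j + 5.43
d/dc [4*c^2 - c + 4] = 8*c - 1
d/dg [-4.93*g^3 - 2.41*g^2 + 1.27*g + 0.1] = -14.79*g^2 - 4.82*g + 1.27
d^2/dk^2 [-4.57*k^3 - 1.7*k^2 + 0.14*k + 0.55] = -27.42*k - 3.4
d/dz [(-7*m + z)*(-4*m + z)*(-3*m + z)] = 61*m^2 - 28*m*z + 3*z^2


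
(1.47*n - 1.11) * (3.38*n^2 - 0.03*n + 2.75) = 4.9686*n^3 - 3.7959*n^2 + 4.0758*n - 3.0525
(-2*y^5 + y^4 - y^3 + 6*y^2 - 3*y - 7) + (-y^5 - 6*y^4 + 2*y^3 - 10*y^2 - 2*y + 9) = -3*y^5 - 5*y^4 + y^3 - 4*y^2 - 5*y + 2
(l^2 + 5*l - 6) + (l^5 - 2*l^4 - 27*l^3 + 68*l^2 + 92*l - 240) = l^5 - 2*l^4 - 27*l^3 + 69*l^2 + 97*l - 246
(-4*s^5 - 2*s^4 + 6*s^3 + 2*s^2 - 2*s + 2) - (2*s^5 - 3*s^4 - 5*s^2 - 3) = -6*s^5 + s^4 + 6*s^3 + 7*s^2 - 2*s + 5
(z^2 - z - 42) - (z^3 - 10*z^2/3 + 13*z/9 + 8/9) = -z^3 + 13*z^2/3 - 22*z/9 - 386/9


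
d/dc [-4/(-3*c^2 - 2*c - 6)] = 8*(-3*c - 1)/(3*c^2 + 2*c + 6)^2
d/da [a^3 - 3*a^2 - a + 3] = 3*a^2 - 6*a - 1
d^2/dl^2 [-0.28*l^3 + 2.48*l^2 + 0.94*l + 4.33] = 4.96 - 1.68*l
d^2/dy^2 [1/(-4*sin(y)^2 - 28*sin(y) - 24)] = (4*sin(y)^3 + 17*sin(y)^2 + 2*sin(y) - 86)/(4*(sin(y) + 1)^2*(sin(y) + 6)^3)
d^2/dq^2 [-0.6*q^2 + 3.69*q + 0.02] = -1.20000000000000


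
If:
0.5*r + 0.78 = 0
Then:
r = -1.56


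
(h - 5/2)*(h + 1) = h^2 - 3*h/2 - 5/2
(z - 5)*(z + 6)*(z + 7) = z^3 + 8*z^2 - 23*z - 210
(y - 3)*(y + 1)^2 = y^3 - y^2 - 5*y - 3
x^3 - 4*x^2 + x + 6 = (x - 3)*(x - 2)*(x + 1)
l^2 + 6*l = l*(l + 6)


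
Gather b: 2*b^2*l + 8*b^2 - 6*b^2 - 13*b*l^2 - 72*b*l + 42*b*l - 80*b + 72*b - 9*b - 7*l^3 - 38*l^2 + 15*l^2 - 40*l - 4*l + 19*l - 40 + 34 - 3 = b^2*(2*l + 2) + b*(-13*l^2 - 30*l - 17) - 7*l^3 - 23*l^2 - 25*l - 9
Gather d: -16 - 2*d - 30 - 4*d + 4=-6*d - 42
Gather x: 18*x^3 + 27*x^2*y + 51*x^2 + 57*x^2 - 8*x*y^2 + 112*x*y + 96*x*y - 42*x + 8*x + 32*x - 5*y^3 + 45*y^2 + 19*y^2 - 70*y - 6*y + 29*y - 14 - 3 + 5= 18*x^3 + x^2*(27*y + 108) + x*(-8*y^2 + 208*y - 2) - 5*y^3 + 64*y^2 - 47*y - 12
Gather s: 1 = 1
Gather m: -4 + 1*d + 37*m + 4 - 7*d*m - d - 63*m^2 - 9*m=-63*m^2 + m*(28 - 7*d)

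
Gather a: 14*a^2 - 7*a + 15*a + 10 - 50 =14*a^2 + 8*a - 40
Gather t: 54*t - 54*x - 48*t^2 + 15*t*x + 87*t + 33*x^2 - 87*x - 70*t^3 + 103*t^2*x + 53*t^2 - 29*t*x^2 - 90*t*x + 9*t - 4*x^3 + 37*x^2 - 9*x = -70*t^3 + t^2*(103*x + 5) + t*(-29*x^2 - 75*x + 150) - 4*x^3 + 70*x^2 - 150*x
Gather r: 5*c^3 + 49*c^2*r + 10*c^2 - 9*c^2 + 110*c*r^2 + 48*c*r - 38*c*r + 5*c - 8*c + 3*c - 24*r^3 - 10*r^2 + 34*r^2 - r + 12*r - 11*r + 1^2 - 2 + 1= 5*c^3 + c^2 - 24*r^3 + r^2*(110*c + 24) + r*(49*c^2 + 10*c)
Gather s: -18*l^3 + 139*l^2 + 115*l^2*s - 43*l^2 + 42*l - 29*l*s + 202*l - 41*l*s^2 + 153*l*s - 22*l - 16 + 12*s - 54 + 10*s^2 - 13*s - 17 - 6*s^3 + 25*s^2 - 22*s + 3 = -18*l^3 + 96*l^2 + 222*l - 6*s^3 + s^2*(35 - 41*l) + s*(115*l^2 + 124*l - 23) - 84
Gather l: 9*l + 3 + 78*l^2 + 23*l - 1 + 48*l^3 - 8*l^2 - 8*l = 48*l^3 + 70*l^2 + 24*l + 2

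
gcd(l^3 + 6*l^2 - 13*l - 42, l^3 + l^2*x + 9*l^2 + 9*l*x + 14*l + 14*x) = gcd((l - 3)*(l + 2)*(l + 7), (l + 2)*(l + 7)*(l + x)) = l^2 + 9*l + 14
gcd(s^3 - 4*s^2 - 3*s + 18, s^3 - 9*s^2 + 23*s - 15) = s - 3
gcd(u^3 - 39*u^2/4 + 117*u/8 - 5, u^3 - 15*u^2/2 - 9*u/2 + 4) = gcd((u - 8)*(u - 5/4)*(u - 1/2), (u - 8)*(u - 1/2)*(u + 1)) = u^2 - 17*u/2 + 4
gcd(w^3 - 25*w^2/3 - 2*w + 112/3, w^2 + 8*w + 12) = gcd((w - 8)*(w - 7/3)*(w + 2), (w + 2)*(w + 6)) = w + 2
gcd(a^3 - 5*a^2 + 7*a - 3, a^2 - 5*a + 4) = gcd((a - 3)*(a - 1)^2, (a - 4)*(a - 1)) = a - 1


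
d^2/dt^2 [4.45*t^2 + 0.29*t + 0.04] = 8.90000000000000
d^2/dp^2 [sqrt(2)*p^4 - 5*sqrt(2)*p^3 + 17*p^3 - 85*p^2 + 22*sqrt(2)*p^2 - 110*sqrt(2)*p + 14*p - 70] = 12*sqrt(2)*p^2 - 30*sqrt(2)*p + 102*p - 170 + 44*sqrt(2)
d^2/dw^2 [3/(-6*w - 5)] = -216/(6*w + 5)^3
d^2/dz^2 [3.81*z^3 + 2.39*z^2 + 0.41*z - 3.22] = 22.86*z + 4.78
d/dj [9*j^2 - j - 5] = 18*j - 1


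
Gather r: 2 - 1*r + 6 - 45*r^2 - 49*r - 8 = -45*r^2 - 50*r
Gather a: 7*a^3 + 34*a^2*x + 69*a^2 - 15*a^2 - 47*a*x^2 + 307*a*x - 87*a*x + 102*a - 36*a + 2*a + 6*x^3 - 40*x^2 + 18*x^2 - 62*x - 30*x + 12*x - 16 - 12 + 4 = 7*a^3 + a^2*(34*x + 54) + a*(-47*x^2 + 220*x + 68) + 6*x^3 - 22*x^2 - 80*x - 24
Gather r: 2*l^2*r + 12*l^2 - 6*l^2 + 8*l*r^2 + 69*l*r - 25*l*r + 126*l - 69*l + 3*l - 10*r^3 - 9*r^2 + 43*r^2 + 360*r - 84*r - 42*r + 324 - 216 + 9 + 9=6*l^2 + 60*l - 10*r^3 + r^2*(8*l + 34) + r*(2*l^2 + 44*l + 234) + 126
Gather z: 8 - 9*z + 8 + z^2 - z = z^2 - 10*z + 16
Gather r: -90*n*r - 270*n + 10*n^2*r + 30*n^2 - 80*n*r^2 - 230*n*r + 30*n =30*n^2 - 80*n*r^2 - 240*n + r*(10*n^2 - 320*n)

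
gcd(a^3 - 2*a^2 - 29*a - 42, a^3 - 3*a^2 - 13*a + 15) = a + 3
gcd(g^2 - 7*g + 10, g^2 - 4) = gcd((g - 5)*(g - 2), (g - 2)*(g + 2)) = g - 2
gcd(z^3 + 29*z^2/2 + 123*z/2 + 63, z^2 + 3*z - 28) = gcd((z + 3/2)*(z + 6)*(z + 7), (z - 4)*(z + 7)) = z + 7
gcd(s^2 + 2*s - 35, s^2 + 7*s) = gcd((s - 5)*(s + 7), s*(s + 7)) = s + 7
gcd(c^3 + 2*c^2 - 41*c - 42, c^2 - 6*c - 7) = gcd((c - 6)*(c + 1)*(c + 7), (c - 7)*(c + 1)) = c + 1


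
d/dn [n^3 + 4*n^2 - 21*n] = 3*n^2 + 8*n - 21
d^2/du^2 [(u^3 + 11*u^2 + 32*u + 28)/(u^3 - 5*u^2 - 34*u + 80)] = 4*(8*u^6 + 99*u^5 + 165*u^4 - 2853*u^3 - 5538*u^2 + 32580*u + 100504)/(u^9 - 15*u^8 - 27*u^7 + 1135*u^6 - 1482*u^5 - 27660*u^4 + 61496*u^3 + 181440*u^2 - 652800*u + 512000)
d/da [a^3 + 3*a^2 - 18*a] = 3*a^2 + 6*a - 18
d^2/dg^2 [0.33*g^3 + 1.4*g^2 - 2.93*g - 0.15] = 1.98*g + 2.8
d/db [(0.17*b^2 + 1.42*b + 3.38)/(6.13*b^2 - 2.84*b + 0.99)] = (-9.1874*b^2 - 41.1022*b + 11.005)/(37.5769*b^4 - 34.8184*b^3 + 20.203*b^2 - 5.6232*b + 0.9801)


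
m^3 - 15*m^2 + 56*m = m*(m - 8)*(m - 7)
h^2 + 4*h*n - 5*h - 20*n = (h - 5)*(h + 4*n)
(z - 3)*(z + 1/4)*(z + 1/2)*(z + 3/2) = z^4 - 3*z^3/4 - 11*z^2/2 - 57*z/16 - 9/16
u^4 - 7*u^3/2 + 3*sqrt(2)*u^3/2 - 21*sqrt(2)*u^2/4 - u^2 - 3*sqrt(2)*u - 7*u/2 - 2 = (u - 4)*(u + 1/2)*(u + sqrt(2)/2)*(u + sqrt(2))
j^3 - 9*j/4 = j*(j - 3/2)*(j + 3/2)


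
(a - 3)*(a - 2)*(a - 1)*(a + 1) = a^4 - 5*a^3 + 5*a^2 + 5*a - 6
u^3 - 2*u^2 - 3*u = u*(u - 3)*(u + 1)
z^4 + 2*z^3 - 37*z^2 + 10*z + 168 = (z - 4)*(z - 3)*(z + 2)*(z + 7)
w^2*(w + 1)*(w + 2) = w^4 + 3*w^3 + 2*w^2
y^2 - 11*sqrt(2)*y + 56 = (y - 7*sqrt(2))*(y - 4*sqrt(2))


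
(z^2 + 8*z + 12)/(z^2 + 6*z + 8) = (z + 6)/(z + 4)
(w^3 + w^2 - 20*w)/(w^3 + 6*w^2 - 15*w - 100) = w/(w + 5)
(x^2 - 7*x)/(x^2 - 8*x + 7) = x/(x - 1)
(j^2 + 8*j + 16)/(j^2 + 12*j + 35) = (j^2 + 8*j + 16)/(j^2 + 12*j + 35)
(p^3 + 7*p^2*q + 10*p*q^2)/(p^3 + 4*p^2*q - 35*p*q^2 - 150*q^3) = p*(p + 2*q)/(p^2 - p*q - 30*q^2)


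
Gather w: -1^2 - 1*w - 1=-w - 2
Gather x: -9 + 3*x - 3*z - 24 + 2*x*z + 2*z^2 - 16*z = x*(2*z + 3) + 2*z^2 - 19*z - 33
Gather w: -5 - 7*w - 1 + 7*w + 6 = 0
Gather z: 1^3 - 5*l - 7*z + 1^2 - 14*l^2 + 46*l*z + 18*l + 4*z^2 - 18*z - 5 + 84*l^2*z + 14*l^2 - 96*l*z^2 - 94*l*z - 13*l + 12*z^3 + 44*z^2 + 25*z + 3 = 12*z^3 + z^2*(48 - 96*l) + z*(84*l^2 - 48*l)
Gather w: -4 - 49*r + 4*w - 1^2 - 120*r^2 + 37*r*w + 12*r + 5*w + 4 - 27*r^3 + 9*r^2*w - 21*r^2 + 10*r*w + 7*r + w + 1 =-27*r^3 - 141*r^2 - 30*r + w*(9*r^2 + 47*r + 10)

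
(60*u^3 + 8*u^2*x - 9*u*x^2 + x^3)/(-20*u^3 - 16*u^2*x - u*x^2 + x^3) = (-6*u + x)/(2*u + x)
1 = 1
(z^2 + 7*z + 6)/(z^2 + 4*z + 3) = (z + 6)/(z + 3)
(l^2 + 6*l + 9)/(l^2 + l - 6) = (l + 3)/(l - 2)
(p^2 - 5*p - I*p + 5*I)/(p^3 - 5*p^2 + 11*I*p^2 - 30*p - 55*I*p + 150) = (p - I)/(p^2 + 11*I*p - 30)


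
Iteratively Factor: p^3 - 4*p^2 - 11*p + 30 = (p + 3)*(p^2 - 7*p + 10) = (p - 5)*(p + 3)*(p - 2)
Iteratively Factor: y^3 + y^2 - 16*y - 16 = (y + 4)*(y^2 - 3*y - 4) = (y + 1)*(y + 4)*(y - 4)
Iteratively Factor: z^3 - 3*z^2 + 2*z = (z)*(z^2 - 3*z + 2) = z*(z - 1)*(z - 2)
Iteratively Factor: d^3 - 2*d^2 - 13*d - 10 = (d + 2)*(d^2 - 4*d - 5) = (d - 5)*(d + 2)*(d + 1)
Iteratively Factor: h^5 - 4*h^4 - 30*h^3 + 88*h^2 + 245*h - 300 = (h + 3)*(h^4 - 7*h^3 - 9*h^2 + 115*h - 100) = (h + 3)*(h + 4)*(h^3 - 11*h^2 + 35*h - 25) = (h - 5)*(h + 3)*(h + 4)*(h^2 - 6*h + 5) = (h - 5)*(h - 1)*(h + 3)*(h + 4)*(h - 5)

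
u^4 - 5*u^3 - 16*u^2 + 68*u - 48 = (u - 6)*(u - 2)*(u - 1)*(u + 4)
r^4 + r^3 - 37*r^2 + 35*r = r*(r - 5)*(r - 1)*(r + 7)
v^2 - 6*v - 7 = (v - 7)*(v + 1)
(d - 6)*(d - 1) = d^2 - 7*d + 6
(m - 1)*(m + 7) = m^2 + 6*m - 7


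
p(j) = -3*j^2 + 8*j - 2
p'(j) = 8 - 6*j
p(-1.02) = -13.28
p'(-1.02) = 14.12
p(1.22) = 3.29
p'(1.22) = 0.68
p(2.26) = 0.76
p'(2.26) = -5.56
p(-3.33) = -61.91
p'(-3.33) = 27.98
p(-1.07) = -13.99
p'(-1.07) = 14.42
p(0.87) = 2.69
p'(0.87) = 2.78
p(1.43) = 3.31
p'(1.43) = -0.58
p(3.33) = -8.63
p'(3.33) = -11.98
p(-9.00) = -317.00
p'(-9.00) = 62.00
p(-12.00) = -530.00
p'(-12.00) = 80.00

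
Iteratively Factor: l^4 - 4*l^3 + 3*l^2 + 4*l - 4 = (l - 1)*(l^3 - 3*l^2 + 4) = (l - 2)*(l - 1)*(l^2 - l - 2) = (l - 2)^2*(l - 1)*(l + 1)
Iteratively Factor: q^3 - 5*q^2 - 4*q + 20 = (q - 5)*(q^2 - 4) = (q - 5)*(q + 2)*(q - 2)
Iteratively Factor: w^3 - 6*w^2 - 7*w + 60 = (w + 3)*(w^2 - 9*w + 20) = (w - 5)*(w + 3)*(w - 4)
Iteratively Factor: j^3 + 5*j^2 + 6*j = (j)*(j^2 + 5*j + 6) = j*(j + 3)*(j + 2)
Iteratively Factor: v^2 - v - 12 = (v + 3)*(v - 4)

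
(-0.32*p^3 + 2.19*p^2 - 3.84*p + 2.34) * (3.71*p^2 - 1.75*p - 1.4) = -1.1872*p^5 + 8.6849*p^4 - 17.6309*p^3 + 12.3354*p^2 + 1.281*p - 3.276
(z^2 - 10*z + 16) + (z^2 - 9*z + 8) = 2*z^2 - 19*z + 24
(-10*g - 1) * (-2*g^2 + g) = 20*g^3 - 8*g^2 - g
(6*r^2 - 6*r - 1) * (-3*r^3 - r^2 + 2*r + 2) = -18*r^5 + 12*r^4 + 21*r^3 + r^2 - 14*r - 2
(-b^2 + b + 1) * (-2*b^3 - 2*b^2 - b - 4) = 2*b^5 - 3*b^3 + b^2 - 5*b - 4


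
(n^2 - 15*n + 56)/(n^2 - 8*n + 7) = (n - 8)/(n - 1)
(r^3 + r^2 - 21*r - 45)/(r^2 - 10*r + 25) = (r^2 + 6*r + 9)/(r - 5)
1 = 1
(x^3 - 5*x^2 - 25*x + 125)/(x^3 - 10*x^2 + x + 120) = (x^2 - 25)/(x^2 - 5*x - 24)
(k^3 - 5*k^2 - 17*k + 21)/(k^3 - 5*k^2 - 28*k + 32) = (k^2 - 4*k - 21)/(k^2 - 4*k - 32)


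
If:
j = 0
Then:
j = 0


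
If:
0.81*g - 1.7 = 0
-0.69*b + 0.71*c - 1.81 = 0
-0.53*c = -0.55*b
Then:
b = 38.68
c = 40.14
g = 2.10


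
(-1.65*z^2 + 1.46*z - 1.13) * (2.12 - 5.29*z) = 8.7285*z^3 - 11.2214*z^2 + 9.0729*z - 2.3956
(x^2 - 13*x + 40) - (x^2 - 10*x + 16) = 24 - 3*x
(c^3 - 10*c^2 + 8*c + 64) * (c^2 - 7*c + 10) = c^5 - 17*c^4 + 88*c^3 - 92*c^2 - 368*c + 640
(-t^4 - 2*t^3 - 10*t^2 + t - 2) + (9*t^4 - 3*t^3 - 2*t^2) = 8*t^4 - 5*t^3 - 12*t^2 + t - 2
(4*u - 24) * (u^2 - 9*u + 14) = 4*u^3 - 60*u^2 + 272*u - 336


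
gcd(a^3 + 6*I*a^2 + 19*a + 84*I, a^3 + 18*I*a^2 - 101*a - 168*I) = a^2 + 10*I*a - 21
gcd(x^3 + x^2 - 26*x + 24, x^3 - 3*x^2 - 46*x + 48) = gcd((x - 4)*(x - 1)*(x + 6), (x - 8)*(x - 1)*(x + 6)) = x^2 + 5*x - 6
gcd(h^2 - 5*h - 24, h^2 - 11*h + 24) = h - 8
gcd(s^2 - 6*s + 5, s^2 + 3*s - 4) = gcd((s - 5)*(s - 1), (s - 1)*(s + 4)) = s - 1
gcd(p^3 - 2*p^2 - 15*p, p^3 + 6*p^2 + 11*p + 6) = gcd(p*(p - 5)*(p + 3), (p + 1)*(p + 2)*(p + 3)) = p + 3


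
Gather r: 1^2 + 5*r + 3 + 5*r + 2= 10*r + 6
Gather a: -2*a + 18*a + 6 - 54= 16*a - 48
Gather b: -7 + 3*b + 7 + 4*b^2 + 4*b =4*b^2 + 7*b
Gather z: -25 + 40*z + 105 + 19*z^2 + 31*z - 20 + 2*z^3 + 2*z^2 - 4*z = 2*z^3 + 21*z^2 + 67*z + 60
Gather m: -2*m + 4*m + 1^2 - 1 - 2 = 2*m - 2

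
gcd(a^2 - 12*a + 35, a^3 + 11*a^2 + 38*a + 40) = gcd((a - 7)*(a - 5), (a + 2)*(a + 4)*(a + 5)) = 1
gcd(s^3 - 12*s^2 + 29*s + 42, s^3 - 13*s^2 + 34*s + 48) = s^2 - 5*s - 6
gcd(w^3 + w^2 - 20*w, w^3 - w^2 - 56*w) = w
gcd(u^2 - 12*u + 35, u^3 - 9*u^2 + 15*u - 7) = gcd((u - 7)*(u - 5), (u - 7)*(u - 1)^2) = u - 7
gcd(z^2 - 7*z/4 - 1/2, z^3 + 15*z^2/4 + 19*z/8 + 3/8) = z + 1/4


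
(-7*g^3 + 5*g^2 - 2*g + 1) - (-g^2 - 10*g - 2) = -7*g^3 + 6*g^2 + 8*g + 3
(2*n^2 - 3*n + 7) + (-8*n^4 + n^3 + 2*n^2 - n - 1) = -8*n^4 + n^3 + 4*n^2 - 4*n + 6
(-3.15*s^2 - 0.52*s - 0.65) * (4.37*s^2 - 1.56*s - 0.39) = -13.7655*s^4 + 2.6416*s^3 - 0.8008*s^2 + 1.2168*s + 0.2535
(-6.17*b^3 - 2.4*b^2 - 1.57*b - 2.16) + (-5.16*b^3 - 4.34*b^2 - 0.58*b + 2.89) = -11.33*b^3 - 6.74*b^2 - 2.15*b + 0.73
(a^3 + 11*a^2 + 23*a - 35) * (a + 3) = a^4 + 14*a^3 + 56*a^2 + 34*a - 105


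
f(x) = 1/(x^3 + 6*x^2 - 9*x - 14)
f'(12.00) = 0.00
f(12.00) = 0.00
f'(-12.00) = 0.00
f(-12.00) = 0.00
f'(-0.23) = 0.09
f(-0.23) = -0.09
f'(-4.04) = 0.00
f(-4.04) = 0.02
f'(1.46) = -0.12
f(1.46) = -0.09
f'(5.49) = -0.00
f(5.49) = 0.00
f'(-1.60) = 0.15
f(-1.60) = 0.09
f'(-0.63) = 0.40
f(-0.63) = -0.16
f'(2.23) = -0.70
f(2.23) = 0.15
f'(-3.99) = 0.00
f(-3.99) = 0.02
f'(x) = (-3*x^2 - 12*x + 9)/(x^3 + 6*x^2 - 9*x - 14)^2 = 3*(-x^2 - 4*x + 3)/(x^3 + 6*x^2 - 9*x - 14)^2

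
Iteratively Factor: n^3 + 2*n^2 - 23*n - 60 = (n + 3)*(n^2 - n - 20) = (n + 3)*(n + 4)*(n - 5)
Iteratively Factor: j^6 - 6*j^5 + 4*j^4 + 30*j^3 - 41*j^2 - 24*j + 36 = (j - 1)*(j^5 - 5*j^4 - j^3 + 29*j^2 - 12*j - 36) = (j - 1)*(j + 1)*(j^4 - 6*j^3 + 5*j^2 + 24*j - 36) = (j - 3)*(j - 1)*(j + 1)*(j^3 - 3*j^2 - 4*j + 12) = (j - 3)^2*(j - 1)*(j + 1)*(j^2 - 4) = (j - 3)^2*(j - 2)*(j - 1)*(j + 1)*(j + 2)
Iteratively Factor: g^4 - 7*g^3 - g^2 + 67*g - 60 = (g + 3)*(g^3 - 10*g^2 + 29*g - 20) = (g - 4)*(g + 3)*(g^2 - 6*g + 5) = (g - 4)*(g - 1)*(g + 3)*(g - 5)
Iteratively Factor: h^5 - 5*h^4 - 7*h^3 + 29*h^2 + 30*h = (h - 5)*(h^4 - 7*h^2 - 6*h) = (h - 5)*(h + 1)*(h^3 - h^2 - 6*h) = h*(h - 5)*(h + 1)*(h^2 - h - 6) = h*(h - 5)*(h - 3)*(h + 1)*(h + 2)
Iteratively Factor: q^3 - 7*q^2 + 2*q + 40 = (q + 2)*(q^2 - 9*q + 20) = (q - 5)*(q + 2)*(q - 4)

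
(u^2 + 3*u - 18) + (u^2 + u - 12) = 2*u^2 + 4*u - 30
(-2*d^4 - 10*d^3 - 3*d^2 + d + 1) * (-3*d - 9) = 6*d^5 + 48*d^4 + 99*d^3 + 24*d^2 - 12*d - 9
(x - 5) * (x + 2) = x^2 - 3*x - 10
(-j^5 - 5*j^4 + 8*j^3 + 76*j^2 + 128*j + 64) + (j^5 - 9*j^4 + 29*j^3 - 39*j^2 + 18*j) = -14*j^4 + 37*j^3 + 37*j^2 + 146*j + 64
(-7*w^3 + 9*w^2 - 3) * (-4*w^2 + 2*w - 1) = 28*w^5 - 50*w^4 + 25*w^3 + 3*w^2 - 6*w + 3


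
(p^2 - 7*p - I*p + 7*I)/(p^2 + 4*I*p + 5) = (p - 7)/(p + 5*I)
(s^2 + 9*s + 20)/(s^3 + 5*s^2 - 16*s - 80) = 1/(s - 4)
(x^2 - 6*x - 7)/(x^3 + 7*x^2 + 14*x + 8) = (x - 7)/(x^2 + 6*x + 8)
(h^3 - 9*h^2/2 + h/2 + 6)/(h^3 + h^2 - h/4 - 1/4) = 2*(2*h^2 - 11*h + 12)/(4*h^2 - 1)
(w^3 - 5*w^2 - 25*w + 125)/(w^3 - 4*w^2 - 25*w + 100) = (w - 5)/(w - 4)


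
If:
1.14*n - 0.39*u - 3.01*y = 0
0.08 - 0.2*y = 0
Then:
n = 0.342105263157895*u + 1.05614035087719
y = 0.40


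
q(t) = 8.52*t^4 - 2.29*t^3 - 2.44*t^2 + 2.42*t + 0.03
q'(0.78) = 10.61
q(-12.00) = 180247.47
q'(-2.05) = -310.05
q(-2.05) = 155.02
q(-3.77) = 1800.03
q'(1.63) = 123.80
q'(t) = 34.08*t^3 - 6.87*t^2 - 4.88*t + 2.42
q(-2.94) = 666.56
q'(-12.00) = -59818.54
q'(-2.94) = -908.66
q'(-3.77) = -1902.92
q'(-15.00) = -116490.13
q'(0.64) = 5.42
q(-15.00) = 438468.48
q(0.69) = 1.72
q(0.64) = 1.41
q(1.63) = 47.72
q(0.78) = 2.50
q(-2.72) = 487.83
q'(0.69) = 6.98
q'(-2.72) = -720.95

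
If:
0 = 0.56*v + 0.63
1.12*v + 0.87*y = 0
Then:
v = -1.12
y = 1.45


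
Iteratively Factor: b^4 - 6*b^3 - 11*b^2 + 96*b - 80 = (b - 4)*(b^3 - 2*b^2 - 19*b + 20) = (b - 4)*(b - 1)*(b^2 - b - 20) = (b - 4)*(b - 1)*(b + 4)*(b - 5)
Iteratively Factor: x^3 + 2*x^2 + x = (x + 1)*(x^2 + x) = x*(x + 1)*(x + 1)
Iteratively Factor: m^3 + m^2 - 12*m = (m - 3)*(m^2 + 4*m) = (m - 3)*(m + 4)*(m)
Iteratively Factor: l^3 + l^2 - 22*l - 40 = (l + 2)*(l^2 - l - 20) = (l - 5)*(l + 2)*(l + 4)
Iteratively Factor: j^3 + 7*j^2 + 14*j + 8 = (j + 2)*(j^2 + 5*j + 4) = (j + 2)*(j + 4)*(j + 1)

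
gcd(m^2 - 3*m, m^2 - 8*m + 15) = m - 3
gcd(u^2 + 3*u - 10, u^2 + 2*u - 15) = u + 5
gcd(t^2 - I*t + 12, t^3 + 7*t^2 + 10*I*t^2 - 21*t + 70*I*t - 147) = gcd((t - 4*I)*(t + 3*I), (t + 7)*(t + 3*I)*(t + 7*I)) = t + 3*I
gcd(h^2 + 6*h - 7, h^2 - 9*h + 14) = 1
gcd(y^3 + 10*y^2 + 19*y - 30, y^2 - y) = y - 1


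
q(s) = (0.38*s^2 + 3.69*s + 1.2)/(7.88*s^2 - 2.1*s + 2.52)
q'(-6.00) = -0.01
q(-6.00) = -0.02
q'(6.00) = -0.02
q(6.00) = 0.14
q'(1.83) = -0.19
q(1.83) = 0.37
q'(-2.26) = -0.05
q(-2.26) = -0.11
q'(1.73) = -0.21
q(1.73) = 0.39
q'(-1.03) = -0.01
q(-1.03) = -0.17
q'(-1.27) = -0.05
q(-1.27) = -0.16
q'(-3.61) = -0.02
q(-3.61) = -0.06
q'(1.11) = -0.45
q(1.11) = 0.58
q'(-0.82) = 0.06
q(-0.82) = -0.16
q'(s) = (2.1 - 15.76*s)*(0.38*s^2 + 3.69*s + 1.2)/(7.88*s^2 - 2.1*s + 2.52)^2 + (0.76*s + 3.69)/(7.88*s^2 - 2.1*s + 2.52)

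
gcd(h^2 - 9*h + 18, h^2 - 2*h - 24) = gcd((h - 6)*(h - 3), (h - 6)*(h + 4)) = h - 6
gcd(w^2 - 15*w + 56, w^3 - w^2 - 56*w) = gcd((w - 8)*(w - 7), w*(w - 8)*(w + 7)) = w - 8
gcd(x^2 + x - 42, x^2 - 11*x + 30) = x - 6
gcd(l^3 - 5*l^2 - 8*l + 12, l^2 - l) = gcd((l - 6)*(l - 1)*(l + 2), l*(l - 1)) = l - 1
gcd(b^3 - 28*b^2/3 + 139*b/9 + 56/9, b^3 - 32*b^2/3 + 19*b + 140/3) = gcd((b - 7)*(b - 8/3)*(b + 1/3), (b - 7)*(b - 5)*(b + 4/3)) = b - 7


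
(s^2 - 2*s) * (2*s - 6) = 2*s^3 - 10*s^2 + 12*s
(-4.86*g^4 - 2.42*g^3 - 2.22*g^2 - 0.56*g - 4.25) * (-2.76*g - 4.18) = 13.4136*g^5 + 26.994*g^4 + 16.2428*g^3 + 10.8252*g^2 + 14.0708*g + 17.765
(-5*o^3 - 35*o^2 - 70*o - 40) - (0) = -5*o^3 - 35*o^2 - 70*o - 40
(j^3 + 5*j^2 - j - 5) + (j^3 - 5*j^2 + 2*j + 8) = 2*j^3 + j + 3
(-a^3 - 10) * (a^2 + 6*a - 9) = -a^5 - 6*a^4 + 9*a^3 - 10*a^2 - 60*a + 90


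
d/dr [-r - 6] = -1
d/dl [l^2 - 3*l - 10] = 2*l - 3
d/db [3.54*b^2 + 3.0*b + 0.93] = 7.08*b + 3.0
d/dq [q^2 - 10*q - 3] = 2*q - 10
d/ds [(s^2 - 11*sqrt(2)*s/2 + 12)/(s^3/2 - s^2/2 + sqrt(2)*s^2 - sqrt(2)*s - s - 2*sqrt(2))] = ((-4*s + 11*sqrt(2))*(-s^3 - 2*sqrt(2)*s^2 + s^2 + 2*s + 2*sqrt(2)*s + 4*sqrt(2)) + (2*s^2 - 11*sqrt(2)*s + 24)*(-3*s^2 - 4*sqrt(2)*s + 2*s + 2 + 2*sqrt(2)))/(-s^3 - 2*sqrt(2)*s^2 + s^2 + 2*s + 2*sqrt(2)*s + 4*sqrt(2))^2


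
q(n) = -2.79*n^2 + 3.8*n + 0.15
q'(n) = 3.8 - 5.58*n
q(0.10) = 0.50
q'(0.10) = 3.24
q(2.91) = -12.42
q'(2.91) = -12.44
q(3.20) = -16.26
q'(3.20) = -14.06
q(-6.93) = -160.17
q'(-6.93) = 42.47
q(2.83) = -11.44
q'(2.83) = -11.99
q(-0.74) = -4.19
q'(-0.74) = 7.93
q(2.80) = -11.08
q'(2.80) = -11.82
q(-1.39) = -10.52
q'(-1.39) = 11.56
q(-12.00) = -447.21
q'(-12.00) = 70.76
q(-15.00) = -684.60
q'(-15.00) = 87.50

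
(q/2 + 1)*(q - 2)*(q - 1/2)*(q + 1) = q^4/2 + q^3/4 - 9*q^2/4 - q + 1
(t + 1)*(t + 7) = t^2 + 8*t + 7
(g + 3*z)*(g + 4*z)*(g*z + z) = g^3*z + 7*g^2*z^2 + g^2*z + 12*g*z^3 + 7*g*z^2 + 12*z^3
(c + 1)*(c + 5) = c^2 + 6*c + 5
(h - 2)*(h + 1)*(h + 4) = h^3 + 3*h^2 - 6*h - 8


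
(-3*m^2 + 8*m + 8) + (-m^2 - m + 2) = -4*m^2 + 7*m + 10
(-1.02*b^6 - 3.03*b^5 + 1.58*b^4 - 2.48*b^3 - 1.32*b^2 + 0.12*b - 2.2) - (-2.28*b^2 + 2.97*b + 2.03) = -1.02*b^6 - 3.03*b^5 + 1.58*b^4 - 2.48*b^3 + 0.96*b^2 - 2.85*b - 4.23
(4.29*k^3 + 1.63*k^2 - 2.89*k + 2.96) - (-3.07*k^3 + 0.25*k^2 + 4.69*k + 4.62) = 7.36*k^3 + 1.38*k^2 - 7.58*k - 1.66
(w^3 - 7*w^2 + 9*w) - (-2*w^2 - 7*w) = w^3 - 5*w^2 + 16*w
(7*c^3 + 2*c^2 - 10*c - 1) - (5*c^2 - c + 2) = 7*c^3 - 3*c^2 - 9*c - 3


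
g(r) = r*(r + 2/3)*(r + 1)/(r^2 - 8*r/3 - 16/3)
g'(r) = r*(8/3 - 2*r)*(r + 2/3)*(r + 1)/(r^2 - 8*r/3 - 16/3)^2 + r*(r + 2/3)/(r^2 - 8*r/3 - 16/3) + r*(r + 1)/(r^2 - 8*r/3 - 16/3) + (r + 2/3)*(r + 1)/(r^2 - 8*r/3 - 16/3)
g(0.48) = -0.13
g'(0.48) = -0.43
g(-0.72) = -0.00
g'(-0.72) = 0.07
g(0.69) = -0.24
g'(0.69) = -0.61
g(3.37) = -20.06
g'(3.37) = -43.09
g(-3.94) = -1.83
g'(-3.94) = 0.71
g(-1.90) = -0.63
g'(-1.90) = 0.32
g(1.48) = -1.11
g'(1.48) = -1.76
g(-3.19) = -1.32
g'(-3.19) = 0.65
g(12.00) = 18.52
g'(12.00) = 0.73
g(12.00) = 18.52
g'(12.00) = 0.73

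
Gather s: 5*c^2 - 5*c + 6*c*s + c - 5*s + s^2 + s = 5*c^2 - 4*c + s^2 + s*(6*c - 4)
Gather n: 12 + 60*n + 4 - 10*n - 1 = 50*n + 15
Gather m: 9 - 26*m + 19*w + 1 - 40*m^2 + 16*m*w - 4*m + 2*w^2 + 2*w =-40*m^2 + m*(16*w - 30) + 2*w^2 + 21*w + 10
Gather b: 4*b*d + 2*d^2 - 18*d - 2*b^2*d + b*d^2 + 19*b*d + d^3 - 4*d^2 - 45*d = -2*b^2*d + b*(d^2 + 23*d) + d^3 - 2*d^2 - 63*d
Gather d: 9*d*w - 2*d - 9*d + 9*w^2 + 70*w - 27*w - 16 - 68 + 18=d*(9*w - 11) + 9*w^2 + 43*w - 66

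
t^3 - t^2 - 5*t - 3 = (t - 3)*(t + 1)^2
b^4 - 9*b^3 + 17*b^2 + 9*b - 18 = (b - 6)*(b - 3)*(b - 1)*(b + 1)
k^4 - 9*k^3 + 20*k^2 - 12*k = k*(k - 6)*(k - 2)*(k - 1)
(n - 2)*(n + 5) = n^2 + 3*n - 10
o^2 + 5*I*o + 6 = (o - I)*(o + 6*I)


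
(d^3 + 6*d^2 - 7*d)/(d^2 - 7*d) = (d^2 + 6*d - 7)/(d - 7)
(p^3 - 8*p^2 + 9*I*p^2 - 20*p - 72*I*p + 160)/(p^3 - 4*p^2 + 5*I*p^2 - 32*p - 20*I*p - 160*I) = (p + 4*I)/(p + 4)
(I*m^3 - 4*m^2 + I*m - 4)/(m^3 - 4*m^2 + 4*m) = (I*m^3 - 4*m^2 + I*m - 4)/(m*(m^2 - 4*m + 4))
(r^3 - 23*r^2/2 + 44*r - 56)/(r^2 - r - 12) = (r^2 - 15*r/2 + 14)/(r + 3)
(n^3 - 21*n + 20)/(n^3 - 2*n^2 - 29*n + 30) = (n - 4)/(n - 6)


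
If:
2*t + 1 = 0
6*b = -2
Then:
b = -1/3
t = -1/2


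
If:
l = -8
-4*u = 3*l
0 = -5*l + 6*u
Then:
No Solution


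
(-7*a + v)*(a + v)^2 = -7*a^3 - 13*a^2*v - 5*a*v^2 + v^3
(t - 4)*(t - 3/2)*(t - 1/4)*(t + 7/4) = t^4 - 4*t^3 - 43*t^2/16 + 365*t/32 - 21/8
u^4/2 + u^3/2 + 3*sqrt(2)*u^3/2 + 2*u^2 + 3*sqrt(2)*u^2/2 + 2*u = u*(u/2 + sqrt(2))*(u + 1)*(u + sqrt(2))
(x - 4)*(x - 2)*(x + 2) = x^3 - 4*x^2 - 4*x + 16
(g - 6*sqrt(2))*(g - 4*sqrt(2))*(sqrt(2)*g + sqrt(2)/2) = sqrt(2)*g^3 - 20*g^2 + sqrt(2)*g^2/2 - 10*g + 48*sqrt(2)*g + 24*sqrt(2)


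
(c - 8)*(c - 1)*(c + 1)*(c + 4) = c^4 - 4*c^3 - 33*c^2 + 4*c + 32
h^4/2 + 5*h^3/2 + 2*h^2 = h^2*(h/2 + 1/2)*(h + 4)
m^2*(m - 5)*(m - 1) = m^4 - 6*m^3 + 5*m^2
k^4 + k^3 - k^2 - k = k*(k - 1)*(k + 1)^2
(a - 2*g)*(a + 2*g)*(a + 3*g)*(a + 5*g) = a^4 + 8*a^3*g + 11*a^2*g^2 - 32*a*g^3 - 60*g^4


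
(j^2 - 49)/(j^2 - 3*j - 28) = (j + 7)/(j + 4)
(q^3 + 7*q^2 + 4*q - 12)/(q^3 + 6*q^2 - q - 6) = (q + 2)/(q + 1)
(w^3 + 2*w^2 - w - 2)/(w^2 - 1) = w + 2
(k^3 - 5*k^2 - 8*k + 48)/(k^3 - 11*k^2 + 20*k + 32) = (k^2 - k - 12)/(k^2 - 7*k - 8)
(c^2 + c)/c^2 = (c + 1)/c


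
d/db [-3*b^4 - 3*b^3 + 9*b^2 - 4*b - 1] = -12*b^3 - 9*b^2 + 18*b - 4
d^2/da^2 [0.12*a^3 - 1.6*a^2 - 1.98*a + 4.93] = 0.72*a - 3.2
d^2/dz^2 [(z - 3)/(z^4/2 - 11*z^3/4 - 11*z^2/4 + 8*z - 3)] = 8*((3 - z)*(8*z^3 - 33*z^2 - 22*z + 32)^2 + (-8*z^3 + 33*z^2 + 22*z + (z - 3)*(-12*z^2 + 33*z + 11) - 32)*(-2*z^4 + 11*z^3 + 11*z^2 - 32*z + 12))/(-2*z^4 + 11*z^3 + 11*z^2 - 32*z + 12)^3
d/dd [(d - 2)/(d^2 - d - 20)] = (d^2 - d - (d - 2)*(2*d - 1) - 20)/(-d^2 + d + 20)^2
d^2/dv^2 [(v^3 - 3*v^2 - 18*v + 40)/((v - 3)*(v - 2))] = -28/(v^3 - 9*v^2 + 27*v - 27)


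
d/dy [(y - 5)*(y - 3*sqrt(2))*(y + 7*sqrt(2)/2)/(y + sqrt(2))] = (4*y^3 - 10*y^2 + 7*sqrt(2)*y^2 - 20*sqrt(2)*y + 4*y - 220 - 42*sqrt(2))/(2*(y^2 + 2*sqrt(2)*y + 2))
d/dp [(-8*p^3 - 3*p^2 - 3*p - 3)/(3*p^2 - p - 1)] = 4*p*(-6*p^3 + 4*p^2 + 9*p + 6)/(9*p^4 - 6*p^3 - 5*p^2 + 2*p + 1)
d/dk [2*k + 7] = 2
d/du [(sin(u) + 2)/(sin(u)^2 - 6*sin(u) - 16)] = -cos(u)/(sin(u) - 8)^2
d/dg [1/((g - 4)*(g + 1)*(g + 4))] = (-(g - 4)*(g + 1) - (g - 4)*(g + 4) - (g + 1)*(g + 4))/((g - 4)^2*(g + 1)^2*(g + 4)^2)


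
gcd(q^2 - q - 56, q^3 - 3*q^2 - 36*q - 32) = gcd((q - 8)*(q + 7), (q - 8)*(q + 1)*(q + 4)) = q - 8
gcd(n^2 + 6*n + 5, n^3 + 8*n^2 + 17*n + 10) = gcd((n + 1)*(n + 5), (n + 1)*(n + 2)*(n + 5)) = n^2 + 6*n + 5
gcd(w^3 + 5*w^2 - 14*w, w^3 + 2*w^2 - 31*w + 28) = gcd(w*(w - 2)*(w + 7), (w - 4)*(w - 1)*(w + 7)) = w + 7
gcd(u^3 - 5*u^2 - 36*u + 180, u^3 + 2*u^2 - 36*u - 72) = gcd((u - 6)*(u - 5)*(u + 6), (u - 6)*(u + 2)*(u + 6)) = u^2 - 36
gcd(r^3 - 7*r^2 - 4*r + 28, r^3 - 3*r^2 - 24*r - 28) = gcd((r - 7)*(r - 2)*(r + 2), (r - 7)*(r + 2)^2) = r^2 - 5*r - 14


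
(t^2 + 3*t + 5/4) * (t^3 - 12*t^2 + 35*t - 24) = t^5 - 9*t^4 + t^3/4 + 66*t^2 - 113*t/4 - 30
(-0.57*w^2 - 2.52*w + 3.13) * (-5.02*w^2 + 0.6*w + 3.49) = 2.8614*w^4 + 12.3084*w^3 - 19.2139*w^2 - 6.9168*w + 10.9237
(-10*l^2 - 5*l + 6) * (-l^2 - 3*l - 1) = 10*l^4 + 35*l^3 + 19*l^2 - 13*l - 6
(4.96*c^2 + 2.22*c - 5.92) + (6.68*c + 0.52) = 4.96*c^2 + 8.9*c - 5.4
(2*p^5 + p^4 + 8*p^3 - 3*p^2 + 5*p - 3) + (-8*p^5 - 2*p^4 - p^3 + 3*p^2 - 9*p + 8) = -6*p^5 - p^4 + 7*p^3 - 4*p + 5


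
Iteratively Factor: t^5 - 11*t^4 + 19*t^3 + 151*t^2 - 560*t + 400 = (t - 1)*(t^4 - 10*t^3 + 9*t^2 + 160*t - 400) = (t - 5)*(t - 1)*(t^3 - 5*t^2 - 16*t + 80) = (t - 5)*(t - 4)*(t - 1)*(t^2 - t - 20) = (t - 5)^2*(t - 4)*(t - 1)*(t + 4)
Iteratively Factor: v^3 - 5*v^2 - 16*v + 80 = (v - 5)*(v^2 - 16) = (v - 5)*(v - 4)*(v + 4)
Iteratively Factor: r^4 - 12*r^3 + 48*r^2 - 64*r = (r - 4)*(r^3 - 8*r^2 + 16*r) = (r - 4)^2*(r^2 - 4*r) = (r - 4)^3*(r)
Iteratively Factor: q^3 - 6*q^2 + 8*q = (q)*(q^2 - 6*q + 8) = q*(q - 2)*(q - 4)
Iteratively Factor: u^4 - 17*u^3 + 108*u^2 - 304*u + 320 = (u - 5)*(u^3 - 12*u^2 + 48*u - 64) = (u - 5)*(u - 4)*(u^2 - 8*u + 16) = (u - 5)*(u - 4)^2*(u - 4)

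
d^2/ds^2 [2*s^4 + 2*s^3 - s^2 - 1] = 24*s^2 + 12*s - 2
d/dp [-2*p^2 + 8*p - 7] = 8 - 4*p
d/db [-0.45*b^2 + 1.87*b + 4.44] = 1.87 - 0.9*b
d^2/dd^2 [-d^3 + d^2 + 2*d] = 2 - 6*d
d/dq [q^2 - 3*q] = 2*q - 3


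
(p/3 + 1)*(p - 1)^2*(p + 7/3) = p^4/3 + 10*p^3/9 - 8*p^2/9 - 26*p/9 + 7/3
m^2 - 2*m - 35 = (m - 7)*(m + 5)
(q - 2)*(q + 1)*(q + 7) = q^3 + 6*q^2 - 9*q - 14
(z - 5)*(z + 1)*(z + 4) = z^3 - 21*z - 20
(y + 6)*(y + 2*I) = y^2 + 6*y + 2*I*y + 12*I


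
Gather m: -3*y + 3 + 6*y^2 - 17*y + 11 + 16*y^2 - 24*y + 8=22*y^2 - 44*y + 22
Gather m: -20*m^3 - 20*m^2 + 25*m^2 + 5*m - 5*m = -20*m^3 + 5*m^2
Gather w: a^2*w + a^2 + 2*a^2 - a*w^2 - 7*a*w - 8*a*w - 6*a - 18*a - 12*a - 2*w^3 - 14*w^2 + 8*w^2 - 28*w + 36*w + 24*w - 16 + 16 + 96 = 3*a^2 - 36*a - 2*w^3 + w^2*(-a - 6) + w*(a^2 - 15*a + 32) + 96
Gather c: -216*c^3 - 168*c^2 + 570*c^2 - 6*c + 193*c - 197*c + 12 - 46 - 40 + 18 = -216*c^3 + 402*c^2 - 10*c - 56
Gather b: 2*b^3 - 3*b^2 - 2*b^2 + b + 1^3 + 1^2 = 2*b^3 - 5*b^2 + b + 2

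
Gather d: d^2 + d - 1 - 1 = d^2 + d - 2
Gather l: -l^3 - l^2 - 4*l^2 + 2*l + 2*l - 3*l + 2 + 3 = -l^3 - 5*l^2 + l + 5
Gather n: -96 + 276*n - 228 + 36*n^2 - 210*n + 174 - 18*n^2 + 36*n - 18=18*n^2 + 102*n - 168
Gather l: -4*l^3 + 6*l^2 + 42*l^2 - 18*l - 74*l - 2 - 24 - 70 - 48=-4*l^3 + 48*l^2 - 92*l - 144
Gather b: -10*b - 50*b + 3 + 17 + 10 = 30 - 60*b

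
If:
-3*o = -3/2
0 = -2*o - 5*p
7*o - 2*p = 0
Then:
No Solution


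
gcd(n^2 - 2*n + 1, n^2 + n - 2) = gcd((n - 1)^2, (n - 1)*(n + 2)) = n - 1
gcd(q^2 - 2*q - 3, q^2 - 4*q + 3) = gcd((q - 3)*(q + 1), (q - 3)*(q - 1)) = q - 3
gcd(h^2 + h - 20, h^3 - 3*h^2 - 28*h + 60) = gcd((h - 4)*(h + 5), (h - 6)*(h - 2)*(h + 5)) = h + 5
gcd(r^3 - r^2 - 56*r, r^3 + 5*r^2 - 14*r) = r^2 + 7*r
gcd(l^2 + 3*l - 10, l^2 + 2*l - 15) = l + 5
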